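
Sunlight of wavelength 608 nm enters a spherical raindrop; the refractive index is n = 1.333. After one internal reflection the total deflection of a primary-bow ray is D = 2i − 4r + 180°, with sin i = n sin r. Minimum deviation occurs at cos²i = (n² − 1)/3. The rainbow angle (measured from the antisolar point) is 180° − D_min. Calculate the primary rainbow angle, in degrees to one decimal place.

cos²i = (1.77689 − 1)/3 = 0.25896; i = arccos(0.50888) = 59.410°.
sin r = sin 59.410°/1.333 = 0.64579; r = 40.225°.
D_min = 2·59.410° − 4·40.225° + 180° = 137.922°.
Rainbow angle = 180° − D_min = 42.078°.

42.1°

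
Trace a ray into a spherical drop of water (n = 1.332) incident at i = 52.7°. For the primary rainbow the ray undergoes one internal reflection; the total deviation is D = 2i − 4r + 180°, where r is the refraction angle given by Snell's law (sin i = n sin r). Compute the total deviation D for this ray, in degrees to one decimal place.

138.7°

sin r = sin 52.7° / 1.332 = 0.7955/1.332 = 0.5972; r = 36.67°.
D = 2·52.7° − 4·36.67° + 180° = 105.40° − 146.68° + 180° = 138.72°.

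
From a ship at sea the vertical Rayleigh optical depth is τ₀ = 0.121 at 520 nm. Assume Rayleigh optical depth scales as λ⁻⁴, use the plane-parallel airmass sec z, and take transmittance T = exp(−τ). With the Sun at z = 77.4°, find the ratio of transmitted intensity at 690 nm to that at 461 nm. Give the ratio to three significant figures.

2.05

Airmass: sec 77.4° = 4.5841.
τ(690 nm) = 0.121 × (520/690)⁴ × 4.5841 = 0.121 × 0.3226 × 4.5841 = 0.1789.
τ(461 nm) = 0.121 × (520/461)⁴ × 4.5841 = 0.121 × 1.6189 × 4.5841 = 0.8980.
T(690)/T(461) = exp(τ_B − τ_A) = exp(0.7190) = 2.0524.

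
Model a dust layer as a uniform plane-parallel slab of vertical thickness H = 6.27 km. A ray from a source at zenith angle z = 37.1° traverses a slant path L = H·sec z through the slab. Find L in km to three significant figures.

sec z = 1/cos 37.1° = 1.2538.
L = 6.27 × 1.2538 = 7.861 km.

7.86 km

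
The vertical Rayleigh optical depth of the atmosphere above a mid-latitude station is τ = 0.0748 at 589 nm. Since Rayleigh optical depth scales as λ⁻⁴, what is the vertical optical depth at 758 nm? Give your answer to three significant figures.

0.0273

τ(758 nm) = τ(589 nm) × (589/758)⁴ = 0.0748 × (0.7770)⁴ = 0.0748 × 0.3646 = 0.0273.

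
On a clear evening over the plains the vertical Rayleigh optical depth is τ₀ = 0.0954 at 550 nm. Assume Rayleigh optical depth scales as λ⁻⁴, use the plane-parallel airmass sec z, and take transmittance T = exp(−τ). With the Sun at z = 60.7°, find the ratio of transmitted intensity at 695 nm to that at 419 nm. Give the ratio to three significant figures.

Airmass: sec 60.7° = 2.0434.
τ(695 nm) = 0.0954 × (550/695)⁴ × 2.0434 = 0.0954 × 0.3922 × 2.0434 = 0.0765.
τ(419 nm) = 0.0954 × (550/419)⁴ × 2.0434 = 0.0954 × 2.9689 × 2.0434 = 0.5788.
T(695)/T(419) = exp(τ_B − τ_A) = exp(0.5023) = 1.6525.

1.65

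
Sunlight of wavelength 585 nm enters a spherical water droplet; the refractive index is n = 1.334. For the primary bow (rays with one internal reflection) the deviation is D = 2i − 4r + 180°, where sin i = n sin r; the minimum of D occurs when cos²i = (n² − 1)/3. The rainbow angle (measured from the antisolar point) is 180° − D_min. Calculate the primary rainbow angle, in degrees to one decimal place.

41.9°

cos²i = (1.77956 − 1)/3 = 0.25985; i = arccos(0.50976) = 59.352°.
sin r = sin 59.352°/1.334 = 0.64492; r = 40.159°.
D_min = 2·59.352° − 4·40.159° + 180° = 138.067°.
Rainbow angle = 180° − D_min = 41.933°.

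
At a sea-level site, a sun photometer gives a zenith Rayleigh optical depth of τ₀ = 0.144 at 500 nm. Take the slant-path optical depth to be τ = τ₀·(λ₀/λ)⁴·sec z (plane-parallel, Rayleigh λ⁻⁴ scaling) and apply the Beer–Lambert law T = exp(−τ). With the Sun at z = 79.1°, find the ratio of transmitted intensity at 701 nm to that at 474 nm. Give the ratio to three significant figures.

2.11

Airmass: sec 79.1° = 5.2883.
τ(701 nm) = 0.144 × (500/701)⁴ × 5.2883 = 0.144 × 0.2588 × 5.2883 = 0.1971.
τ(474 nm) = 0.144 × (500/474)⁴ × 5.2883 = 0.144 × 1.2381 × 5.2883 = 0.9429.
T(701)/T(474) = exp(τ_B − τ_A) = exp(0.7458) = 2.1080.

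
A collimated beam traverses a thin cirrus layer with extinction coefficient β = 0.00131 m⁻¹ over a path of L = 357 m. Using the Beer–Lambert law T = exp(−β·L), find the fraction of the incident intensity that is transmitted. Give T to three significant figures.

0.626

τ = β·L = 0.00131 × 357 = 0.4677.
T = exp(−0.4677) = 0.6265.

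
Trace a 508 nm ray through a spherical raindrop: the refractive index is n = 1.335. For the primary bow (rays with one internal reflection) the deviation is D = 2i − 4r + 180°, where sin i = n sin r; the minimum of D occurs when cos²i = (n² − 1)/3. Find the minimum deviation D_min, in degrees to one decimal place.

138.2°

cos²i = (1.78222 − 1)/3 = 0.26074; i = arccos(0.51063) = 59.294°.
sin r = sin 59.294°/1.335 = 0.64405; r = 40.094°.
D_min = 2·59.294° − 4·40.094° + 180° = 138.212°.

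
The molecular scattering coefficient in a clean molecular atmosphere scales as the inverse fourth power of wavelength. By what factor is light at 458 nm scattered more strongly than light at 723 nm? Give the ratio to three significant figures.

6.21

Rayleigh scattering ∝ λ⁻⁴, so the ratio of coefficients is the inverse fourth power of the wavelength ratio.
σ(458)/σ(723) = (723/458)⁴ = (1.5786)⁴ = 6.21.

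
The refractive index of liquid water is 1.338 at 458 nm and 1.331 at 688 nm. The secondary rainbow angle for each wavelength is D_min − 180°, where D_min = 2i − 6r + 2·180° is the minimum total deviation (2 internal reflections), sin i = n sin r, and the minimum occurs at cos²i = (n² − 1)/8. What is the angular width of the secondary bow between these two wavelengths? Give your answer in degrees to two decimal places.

At 458 nm (n = 1.338): cos²i = 0.09878 → i = 71.682°, r = 45.195°, D_min = 232.193°, rainbow angle = 52.193°.
At 688 nm (n = 1.331): cos²i = 0.09645 → i = 71.907°, r = 45.575°, D_min = 230.365°, rainbow angle = 50.365°.
Angular width = |52.193° − 50.365°| = 1.828°.

1.83°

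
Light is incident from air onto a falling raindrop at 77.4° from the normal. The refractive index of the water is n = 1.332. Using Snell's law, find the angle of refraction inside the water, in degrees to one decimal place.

47.1°

Snell: sin θ_r = sin θ_i / n = sin 77.4° / 1.332 = 0.9759 / 1.332 = 0.7327.
θ_r = arcsin(0.7327) = 47.11°.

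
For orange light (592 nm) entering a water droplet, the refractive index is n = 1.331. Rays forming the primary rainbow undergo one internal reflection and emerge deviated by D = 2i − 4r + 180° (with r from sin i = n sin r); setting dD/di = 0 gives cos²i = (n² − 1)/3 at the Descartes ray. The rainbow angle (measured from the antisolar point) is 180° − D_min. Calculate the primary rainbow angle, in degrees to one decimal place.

42.4°

cos²i = (1.77156 − 1)/3 = 0.25719; i = arccos(0.50714) = 59.527°.
sin r = sin 59.527°/1.331 = 0.64753; r = 40.356°.
D_min = 2·59.527° − 4·40.356° + 180° = 137.630°.
Rainbow angle = 180° − D_min = 42.370°.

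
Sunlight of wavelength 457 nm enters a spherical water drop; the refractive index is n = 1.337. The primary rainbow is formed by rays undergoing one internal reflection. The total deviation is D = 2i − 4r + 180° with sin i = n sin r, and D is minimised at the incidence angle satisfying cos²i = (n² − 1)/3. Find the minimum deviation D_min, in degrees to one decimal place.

cos²i = (1.78757 − 1)/3 = 0.26252; i = arccos(0.51237) = 59.178°.
sin r = sin 59.178°/1.337 = 0.64231; r = 39.964°.
D_min = 2·59.178° − 4·39.964° + 180° = 138.500°.

138.5°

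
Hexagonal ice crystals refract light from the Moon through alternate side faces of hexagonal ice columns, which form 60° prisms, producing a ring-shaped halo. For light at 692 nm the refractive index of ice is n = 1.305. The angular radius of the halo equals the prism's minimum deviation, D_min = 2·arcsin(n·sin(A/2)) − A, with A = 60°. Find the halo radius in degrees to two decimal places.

n·sin(A/2) = 1.305 × sin 30° = 1.305 × 0.5000 = 0.6525.
D_min = 2·arcsin(0.6525) − 60° = 2 × 40.730° − 60° = 21.461°.

21.46°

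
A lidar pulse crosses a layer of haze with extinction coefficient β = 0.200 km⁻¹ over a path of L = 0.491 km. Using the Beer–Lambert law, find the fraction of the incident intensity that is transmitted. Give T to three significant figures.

0.906

τ = β·L = 0.200 × 0.491 = 0.0982.
T = exp(−0.0982) = 0.9065.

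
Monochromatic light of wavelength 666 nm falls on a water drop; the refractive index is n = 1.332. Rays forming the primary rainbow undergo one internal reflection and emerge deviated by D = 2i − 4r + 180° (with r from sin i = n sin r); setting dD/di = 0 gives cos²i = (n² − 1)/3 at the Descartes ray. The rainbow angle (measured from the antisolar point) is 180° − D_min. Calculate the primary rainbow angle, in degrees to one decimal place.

cos²i = (1.77422 − 1)/3 = 0.25807; i = arccos(0.50801) = 59.469°.
sin r = sin 59.469°/1.332 = 0.64666; r = 40.290°.
D_min = 2·59.469° − 4·40.290° + 180° = 137.776°.
Rainbow angle = 180° − D_min = 42.224°.

42.2°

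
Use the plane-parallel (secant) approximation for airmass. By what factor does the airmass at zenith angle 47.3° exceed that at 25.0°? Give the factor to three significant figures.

1.34

X(47.3°)/X(25.0°) = sec 47.3° / sec 25.0° = cos 25.0° / cos 47.3° = 0.9063/0.6782 = 1.3364.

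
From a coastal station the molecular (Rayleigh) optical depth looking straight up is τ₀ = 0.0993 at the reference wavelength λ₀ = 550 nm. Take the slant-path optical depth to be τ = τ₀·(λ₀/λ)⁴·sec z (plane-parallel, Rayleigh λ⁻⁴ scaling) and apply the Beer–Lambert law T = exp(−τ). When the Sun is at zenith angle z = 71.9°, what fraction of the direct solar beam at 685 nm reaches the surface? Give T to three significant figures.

sec 71.9° = 3.2188.
τ = 0.0993 × (550/685)⁴ × 3.2188 = 0.0993 × 0.4156 × 3.2188 = 0.1328.
T = exp(−0.1328) = 0.8756.

0.876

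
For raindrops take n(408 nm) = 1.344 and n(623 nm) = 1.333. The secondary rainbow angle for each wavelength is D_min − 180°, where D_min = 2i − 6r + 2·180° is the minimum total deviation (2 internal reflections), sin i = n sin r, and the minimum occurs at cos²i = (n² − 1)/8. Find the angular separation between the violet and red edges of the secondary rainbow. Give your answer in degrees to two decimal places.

At 408 nm (n = 1.344): cos²i = 0.10079 → i = 71.490°, r = 44.874°, D_min = 233.733°, rainbow angle = 53.733°.
At 623 nm (n = 1.333): cos²i = 0.09711 → i = 71.843°, r = 45.466°, D_min = 230.891°, rainbow angle = 50.891°.
Angular width = |53.733° − 50.891°| = 2.842°.

2.84°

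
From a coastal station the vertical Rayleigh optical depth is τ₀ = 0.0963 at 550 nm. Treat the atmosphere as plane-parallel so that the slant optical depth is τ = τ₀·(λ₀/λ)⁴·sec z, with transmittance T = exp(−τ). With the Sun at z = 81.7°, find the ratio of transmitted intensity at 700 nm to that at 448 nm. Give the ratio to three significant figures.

Airmass: sec 81.7° = 6.9273.
τ(700 nm) = 0.0963 × (550/700)⁴ × 6.9273 = 0.0963 × 0.3811 × 6.9273 = 0.2542.
τ(448 nm) = 0.0963 × (550/448)⁴ × 6.9273 = 0.0963 × 2.2716 × 6.9273 = 1.5154.
T(700)/T(448) = exp(τ_B − τ_A) = exp(1.2612) = 3.5295.

3.53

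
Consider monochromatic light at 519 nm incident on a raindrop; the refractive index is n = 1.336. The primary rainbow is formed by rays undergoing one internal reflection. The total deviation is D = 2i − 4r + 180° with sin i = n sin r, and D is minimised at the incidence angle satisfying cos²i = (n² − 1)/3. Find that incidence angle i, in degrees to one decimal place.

59.2°

cos²i = (1.336² − 1)/3 = (1.78490 − 1)/3 = 0.26163.
cos i = 0.51150, so i = 59.236°.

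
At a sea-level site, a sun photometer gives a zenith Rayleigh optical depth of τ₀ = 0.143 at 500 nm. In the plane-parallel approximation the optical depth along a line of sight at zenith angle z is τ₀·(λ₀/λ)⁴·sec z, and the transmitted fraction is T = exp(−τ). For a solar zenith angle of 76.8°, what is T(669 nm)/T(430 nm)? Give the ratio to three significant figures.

2.58

Airmass: sec 76.8° = 4.3792.
τ(669 nm) = 0.143 × (500/669)⁴ × 4.3792 = 0.143 × 0.3120 × 4.3792 = 0.1954.
τ(430 nm) = 0.143 × (500/430)⁴ × 4.3792 = 0.143 × 1.8281 × 4.3792 = 1.1448.
T(669)/T(430) = exp(τ_B − τ_A) = exp(0.9494) = 2.5842.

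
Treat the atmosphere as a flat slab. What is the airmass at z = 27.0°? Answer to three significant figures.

1.12

X = sec z = 1/cos 27.0° = 1/0.8910 = 1.1223.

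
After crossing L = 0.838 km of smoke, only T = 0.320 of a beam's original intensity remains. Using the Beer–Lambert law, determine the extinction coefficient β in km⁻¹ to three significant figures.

Beer–Lambert: T = exp(−βL) ⇒ β = −ln(T)/L = −ln(0.320)/0.838 = 1.1394/0.838 = 1.36 km⁻¹.

1.36 km⁻¹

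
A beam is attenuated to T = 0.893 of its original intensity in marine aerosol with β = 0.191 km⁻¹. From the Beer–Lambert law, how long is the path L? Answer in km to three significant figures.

0.593 km

Beer–Lambert: T = exp(−βL) ⇒ L = −ln(T)/β = −ln(0.893)/0.191 = 0.1132/0.191 = 0.5925 km.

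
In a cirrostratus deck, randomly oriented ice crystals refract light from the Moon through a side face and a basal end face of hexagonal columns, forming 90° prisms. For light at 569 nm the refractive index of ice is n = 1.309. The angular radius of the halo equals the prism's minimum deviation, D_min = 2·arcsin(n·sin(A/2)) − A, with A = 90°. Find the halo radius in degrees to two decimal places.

45.52°

n·sin(A/2) = 1.309 × sin 45° = 1.309 × 0.7071 = 0.9256.
D_min = 2·arcsin(0.9256) − 90° = 2 × 67.759° − 90° = 45.519°.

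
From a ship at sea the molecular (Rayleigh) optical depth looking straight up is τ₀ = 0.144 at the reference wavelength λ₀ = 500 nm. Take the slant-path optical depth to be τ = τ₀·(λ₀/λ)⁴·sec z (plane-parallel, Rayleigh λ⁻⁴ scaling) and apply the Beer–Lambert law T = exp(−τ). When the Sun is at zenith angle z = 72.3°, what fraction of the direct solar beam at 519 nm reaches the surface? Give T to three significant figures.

0.665

sec 72.3° = 3.2891.
τ = 0.144 × (500/519)⁴ × 3.2891 = 0.144 × 0.8614 × 3.2891 = 0.4080.
T = exp(−0.4080) = 0.6650.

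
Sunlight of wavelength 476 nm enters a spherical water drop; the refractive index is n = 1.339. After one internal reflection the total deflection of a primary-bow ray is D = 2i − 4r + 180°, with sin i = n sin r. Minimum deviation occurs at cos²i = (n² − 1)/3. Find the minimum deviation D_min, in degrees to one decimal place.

cos²i = (1.79292 − 1)/3 = 0.26431; i = arccos(0.51411) = 59.062°.
sin r = sin 59.062°/1.339 = 0.64057; r = 39.834°.
D_min = 2·59.062° − 4·39.834° + 180° = 138.786°.

138.8°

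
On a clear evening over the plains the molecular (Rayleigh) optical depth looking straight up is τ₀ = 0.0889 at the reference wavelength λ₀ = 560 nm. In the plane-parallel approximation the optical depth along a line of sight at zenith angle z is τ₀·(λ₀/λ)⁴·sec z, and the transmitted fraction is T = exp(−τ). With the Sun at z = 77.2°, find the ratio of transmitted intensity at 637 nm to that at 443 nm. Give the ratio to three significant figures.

2.19

Airmass: sec 77.2° = 4.5137.
τ(637 nm) = 0.0889 × (560/637)⁴ × 4.5137 = 0.0889 × 0.5973 × 4.5137 = 0.2397.
τ(443 nm) = 0.0889 × (560/443)⁴ × 4.5137 = 0.0889 × 2.5535 × 4.5137 = 1.0246.
T(637)/T(443) = exp(τ_B − τ_A) = exp(0.7850) = 2.1923.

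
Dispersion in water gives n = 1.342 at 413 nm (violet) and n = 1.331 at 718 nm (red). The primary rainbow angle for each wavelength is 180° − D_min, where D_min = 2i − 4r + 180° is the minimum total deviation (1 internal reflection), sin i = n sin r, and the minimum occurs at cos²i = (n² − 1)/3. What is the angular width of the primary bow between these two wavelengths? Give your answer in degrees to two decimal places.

1.58°

At 413 nm (n = 1.342): cos²i = 0.26699 → i = 58.888°, r = 39.641°, D_min = 139.213°, rainbow angle = 40.787°.
At 718 nm (n = 1.331): cos²i = 0.25719 → i = 59.527°, r = 40.356°, D_min = 137.630°, rainbow angle = 42.370°.
Angular width = |40.787° − 42.370°| = 1.583°.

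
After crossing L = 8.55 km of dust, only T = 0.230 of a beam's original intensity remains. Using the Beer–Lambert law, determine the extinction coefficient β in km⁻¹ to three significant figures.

Beer–Lambert: T = exp(−βL) ⇒ β = −ln(T)/L = −ln(0.230)/8.55 = 1.4697/8.55 = 0.1719 km⁻¹.

0.172 km⁻¹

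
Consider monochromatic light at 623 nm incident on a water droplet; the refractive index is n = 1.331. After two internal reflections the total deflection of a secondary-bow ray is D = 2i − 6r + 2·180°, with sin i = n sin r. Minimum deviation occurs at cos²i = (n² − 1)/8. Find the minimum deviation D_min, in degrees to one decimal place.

230.4°

cos²i = (1.77156 − 1)/8 = 0.09645; i = arccos(0.31056) = 71.907°.
sin r = sin 71.907°/1.331 = 0.71417; r = 45.575°.
D_min = 2·71.907° − 6·45.575° + 360° = 230.365°.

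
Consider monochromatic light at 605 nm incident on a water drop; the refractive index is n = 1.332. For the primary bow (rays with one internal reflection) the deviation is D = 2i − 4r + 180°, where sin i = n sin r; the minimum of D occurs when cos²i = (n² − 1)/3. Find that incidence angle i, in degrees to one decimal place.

59.5°

cos²i = (1.332² − 1)/3 = (1.77422 − 1)/3 = 0.25807.
cos i = 0.50801, so i = 59.469°.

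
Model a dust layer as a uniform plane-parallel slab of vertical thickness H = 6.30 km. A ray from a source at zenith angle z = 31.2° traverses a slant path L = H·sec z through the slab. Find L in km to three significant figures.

sec z = 1/cos 31.2° = 1.1691.
L = 6.30 × 1.1691 = 7.365 km.

7.37 km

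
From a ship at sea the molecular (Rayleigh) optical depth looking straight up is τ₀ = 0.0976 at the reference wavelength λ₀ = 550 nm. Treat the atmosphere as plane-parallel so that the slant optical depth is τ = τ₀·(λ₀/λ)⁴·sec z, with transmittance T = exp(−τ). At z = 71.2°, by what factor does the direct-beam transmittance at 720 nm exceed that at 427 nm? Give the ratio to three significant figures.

2.08

Airmass: sec 71.2° = 3.1030.
τ(720 nm) = 0.0976 × (550/720)⁴ × 3.1030 = 0.0976 × 0.3405 × 3.1030 = 0.1031.
τ(427 nm) = 0.0976 × (550/427)⁴ × 3.1030 = 0.0976 × 2.7526 × 3.1030 = 0.8336.
T(720)/T(427) = exp(τ_B − τ_A) = exp(0.7305) = 2.0761.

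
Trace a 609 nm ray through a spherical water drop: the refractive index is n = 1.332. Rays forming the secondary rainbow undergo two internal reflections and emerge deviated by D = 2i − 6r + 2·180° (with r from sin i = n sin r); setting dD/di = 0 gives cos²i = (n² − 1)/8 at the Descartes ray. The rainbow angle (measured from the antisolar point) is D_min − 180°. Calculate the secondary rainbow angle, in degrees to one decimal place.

cos²i = (1.77422 − 1)/8 = 0.09678; i = arccos(0.31109) = 71.875°.
sin r = sin 71.875°/1.332 = 0.71350; r = 45.520°.
D_min = 2·71.875° − 6·45.520° + 360° = 230.628°.
Rainbow angle = D_min − 180° = 50.628°.

50.6°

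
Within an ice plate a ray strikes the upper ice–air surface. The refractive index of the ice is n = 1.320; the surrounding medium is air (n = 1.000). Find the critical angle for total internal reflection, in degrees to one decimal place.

49.3°

sin θ_c = n_air / n = 1.000 / 1.320 = 0.7576.
θ_c = arcsin(0.7576) = 49.25°.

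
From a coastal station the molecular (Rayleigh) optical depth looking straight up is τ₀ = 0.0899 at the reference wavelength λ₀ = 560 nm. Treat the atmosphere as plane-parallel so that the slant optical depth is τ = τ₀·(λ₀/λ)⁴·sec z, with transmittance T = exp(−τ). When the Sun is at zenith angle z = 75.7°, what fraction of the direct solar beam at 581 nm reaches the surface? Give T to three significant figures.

sec 75.7° = 4.0486.
τ = 0.0899 × (560/581)⁴ × 4.0486 = 0.0899 × 0.8631 × 4.0486 = 0.3141.
T = exp(−0.3141) = 0.7304.

0.730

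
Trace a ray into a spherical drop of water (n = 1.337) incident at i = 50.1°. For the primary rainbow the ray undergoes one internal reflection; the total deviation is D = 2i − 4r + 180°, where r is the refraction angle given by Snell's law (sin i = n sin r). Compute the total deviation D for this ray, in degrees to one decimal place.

sin r = sin 50.1° / 1.337 = 0.7672/1.337 = 0.5738; r = 35.02°.
D = 2·50.1° − 4·35.02° + 180° = 100.20° − 140.06° + 180° = 140.14°.

140.1°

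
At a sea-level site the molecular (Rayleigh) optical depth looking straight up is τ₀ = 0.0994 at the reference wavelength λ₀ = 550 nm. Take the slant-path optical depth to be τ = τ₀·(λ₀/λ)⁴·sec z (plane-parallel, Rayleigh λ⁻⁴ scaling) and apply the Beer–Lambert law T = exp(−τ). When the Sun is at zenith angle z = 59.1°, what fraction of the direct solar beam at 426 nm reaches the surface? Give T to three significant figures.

sec 59.1° = 1.9473.
τ = 0.0994 × (550/426)⁴ × 1.9473 = 0.0994 × 2.7785 × 1.9473 = 0.5378.
T = exp(−0.5378) = 0.5840.

0.584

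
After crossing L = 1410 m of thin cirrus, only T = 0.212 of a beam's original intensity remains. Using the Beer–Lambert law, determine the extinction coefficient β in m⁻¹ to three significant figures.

Beer–Lambert: T = exp(−βL) ⇒ β = −ln(T)/L = −ln(0.212)/1410 = 1.5512/1410 = 0.0011 m⁻¹.

0.00110 m⁻¹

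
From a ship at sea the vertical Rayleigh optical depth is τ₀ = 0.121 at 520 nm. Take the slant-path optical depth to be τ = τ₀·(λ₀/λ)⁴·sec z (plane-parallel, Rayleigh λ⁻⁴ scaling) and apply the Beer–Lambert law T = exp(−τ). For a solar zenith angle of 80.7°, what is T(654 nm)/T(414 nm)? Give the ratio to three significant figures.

Airmass: sec 80.7° = 6.1880.
τ(654 nm) = 0.121 × (520/654)⁴ × 6.1880 = 0.121 × 0.3997 × 6.1880 = 0.2993.
τ(414 nm) = 0.121 × (520/414)⁴ × 6.1880 = 0.121 × 2.4889 × 6.1880 = 1.8636.
T(654)/T(414) = exp(τ_B − τ_A) = exp(1.5643) = 4.7794.

4.78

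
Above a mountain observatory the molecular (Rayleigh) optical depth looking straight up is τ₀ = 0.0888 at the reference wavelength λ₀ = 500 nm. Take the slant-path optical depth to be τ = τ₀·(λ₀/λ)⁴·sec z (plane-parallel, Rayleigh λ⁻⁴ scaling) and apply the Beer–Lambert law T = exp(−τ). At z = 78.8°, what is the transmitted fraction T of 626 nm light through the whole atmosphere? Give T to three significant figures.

0.830

sec 78.8° = 5.1484.
τ = 0.0888 × (500/626)⁴ × 5.1484 = 0.0888 × 0.4070 × 5.1484 = 0.1861.
T = exp(−0.1861) = 0.8302.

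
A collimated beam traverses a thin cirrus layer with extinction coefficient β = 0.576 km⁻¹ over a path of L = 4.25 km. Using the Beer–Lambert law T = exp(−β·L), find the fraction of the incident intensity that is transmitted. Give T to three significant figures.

0.0865

τ = β·L = 0.576 × 4.25 = 2.4480.
T = exp(−2.4480) = 0.0865.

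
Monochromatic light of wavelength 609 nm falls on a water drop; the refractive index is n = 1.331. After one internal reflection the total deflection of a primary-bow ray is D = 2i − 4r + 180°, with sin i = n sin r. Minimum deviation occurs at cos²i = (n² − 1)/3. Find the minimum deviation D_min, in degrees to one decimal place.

137.6°

cos²i = (1.77156 − 1)/3 = 0.25719; i = arccos(0.50714) = 59.527°.
sin r = sin 59.527°/1.331 = 0.64753; r = 40.356°.
D_min = 2·59.527° − 4·40.356° + 180° = 137.630°.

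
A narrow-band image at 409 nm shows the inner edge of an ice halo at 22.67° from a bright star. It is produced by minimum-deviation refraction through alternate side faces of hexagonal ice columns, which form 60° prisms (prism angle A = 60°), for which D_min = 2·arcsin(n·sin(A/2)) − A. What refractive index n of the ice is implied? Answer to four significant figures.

1.321

Rearranging: n = sin((D_min + A)/2) / sin(A/2).
(D_min + A)/2 = (22.67° + 60°)/2 = 41.335°.
n = sin 41.335° / sin 30° = 0.6605 / 0.5000 = 1.3209.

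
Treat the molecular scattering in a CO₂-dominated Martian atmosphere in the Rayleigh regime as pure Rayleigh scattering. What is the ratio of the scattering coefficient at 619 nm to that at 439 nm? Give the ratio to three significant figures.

Rayleigh scattering ∝ λ⁻⁴, so the ratio of coefficients is the inverse fourth power of the wavelength ratio.
σ(619)/σ(439) = (439/619)⁴ = (0.7092)⁴ = 0.253.

0.253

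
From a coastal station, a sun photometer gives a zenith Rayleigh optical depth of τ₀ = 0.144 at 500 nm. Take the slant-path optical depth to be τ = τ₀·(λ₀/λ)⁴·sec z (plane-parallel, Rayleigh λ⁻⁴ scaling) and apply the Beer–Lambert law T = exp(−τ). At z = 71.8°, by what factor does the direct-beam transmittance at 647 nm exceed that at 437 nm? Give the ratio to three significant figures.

Airmass: sec 71.8° = 3.2017.
τ(647 nm) = 0.144 × (500/647)⁴ × 3.2017 = 0.144 × 0.3567 × 3.2017 = 0.1644.
τ(437 nm) = 0.144 × (500/437)⁴ × 3.2017 = 0.144 × 1.7138 × 3.2017 = 0.7901.
T(647)/T(437) = exp(τ_B − τ_A) = exp(0.6257) = 1.8695.

1.87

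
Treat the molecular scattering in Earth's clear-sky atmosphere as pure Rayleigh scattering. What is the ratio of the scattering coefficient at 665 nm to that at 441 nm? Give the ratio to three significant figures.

0.193

Rayleigh scattering ∝ λ⁻⁴, so the ratio of coefficients is the inverse fourth power of the wavelength ratio.
σ(665)/σ(441) = (441/665)⁴ = (0.6632)⁴ = 0.1934.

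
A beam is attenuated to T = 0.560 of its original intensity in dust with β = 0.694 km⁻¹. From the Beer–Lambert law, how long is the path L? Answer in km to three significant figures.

Beer–Lambert: T = exp(−βL) ⇒ L = −ln(T)/β = −ln(0.560)/0.694 = 0.5798/0.694 = 0.8355 km.

0.835 km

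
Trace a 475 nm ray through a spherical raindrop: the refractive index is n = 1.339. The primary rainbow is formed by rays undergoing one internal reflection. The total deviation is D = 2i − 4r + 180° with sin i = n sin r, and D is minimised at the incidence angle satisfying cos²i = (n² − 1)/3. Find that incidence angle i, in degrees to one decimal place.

59.1°

cos²i = (1.339² − 1)/3 = (1.79292 − 1)/3 = 0.26431.
cos i = 0.51411, so i = 59.062°.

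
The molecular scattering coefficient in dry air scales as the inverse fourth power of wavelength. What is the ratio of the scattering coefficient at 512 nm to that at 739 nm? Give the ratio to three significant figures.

4.34

Rayleigh scattering ∝ λ⁻⁴, so the ratio of coefficients is the inverse fourth power of the wavelength ratio.
σ(512)/σ(739) = (739/512)⁴ = (1.4434)⁴ = 4.34.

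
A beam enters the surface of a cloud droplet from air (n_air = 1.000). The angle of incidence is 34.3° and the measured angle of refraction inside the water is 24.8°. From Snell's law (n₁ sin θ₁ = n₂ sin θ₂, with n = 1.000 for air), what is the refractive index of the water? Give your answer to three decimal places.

1.343

n = sin θ_i / sin θ_r = sin 34.3° / sin 24.8° = 0.5635 / 0.4195 = 1.3435.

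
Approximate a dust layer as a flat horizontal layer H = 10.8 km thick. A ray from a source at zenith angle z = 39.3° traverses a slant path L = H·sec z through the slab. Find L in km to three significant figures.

sec z = 1/cos 39.3° = 1.2923.
L = 10.8 × 1.2923 = 13.956 km.

14.0 km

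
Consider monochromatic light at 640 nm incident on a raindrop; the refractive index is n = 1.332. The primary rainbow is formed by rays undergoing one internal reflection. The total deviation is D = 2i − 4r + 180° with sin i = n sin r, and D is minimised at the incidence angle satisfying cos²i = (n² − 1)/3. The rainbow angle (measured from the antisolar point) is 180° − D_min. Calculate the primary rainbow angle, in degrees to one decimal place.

42.2°

cos²i = (1.77422 − 1)/3 = 0.25807; i = arccos(0.50801) = 59.469°.
sin r = sin 59.469°/1.332 = 0.64666; r = 40.290°.
D_min = 2·59.469° − 4·40.290° + 180° = 137.776°.
Rainbow angle = 180° − D_min = 42.224°.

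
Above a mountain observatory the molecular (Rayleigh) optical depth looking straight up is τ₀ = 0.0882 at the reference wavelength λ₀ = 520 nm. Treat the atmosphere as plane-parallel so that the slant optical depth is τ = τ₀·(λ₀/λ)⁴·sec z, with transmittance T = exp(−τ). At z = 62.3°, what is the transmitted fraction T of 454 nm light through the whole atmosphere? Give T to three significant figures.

0.721

sec 62.3° = 2.1513.
τ = 0.0882 × (520/454)⁴ × 2.1513 = 0.0882 × 1.7210 × 2.1513 = 0.3266.
T = exp(−0.3266) = 0.7214.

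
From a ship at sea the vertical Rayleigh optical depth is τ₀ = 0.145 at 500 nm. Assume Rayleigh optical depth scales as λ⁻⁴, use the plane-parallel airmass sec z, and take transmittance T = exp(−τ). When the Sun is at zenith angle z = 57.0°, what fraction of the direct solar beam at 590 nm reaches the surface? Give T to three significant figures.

sec 57.0° = 1.8361.
τ = 0.145 × (500/590)⁴ × 1.8361 = 0.145 × 0.5158 × 1.8361 = 0.1373.
T = exp(−0.1373) = 0.8717.

0.872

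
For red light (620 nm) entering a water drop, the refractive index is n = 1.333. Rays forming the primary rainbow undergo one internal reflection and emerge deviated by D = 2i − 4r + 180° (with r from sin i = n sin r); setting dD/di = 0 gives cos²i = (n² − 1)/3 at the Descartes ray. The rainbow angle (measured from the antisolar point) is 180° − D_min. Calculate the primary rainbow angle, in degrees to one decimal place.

cos²i = (1.77689 − 1)/3 = 0.25896; i = arccos(0.50888) = 59.410°.
sin r = sin 59.410°/1.333 = 0.64579; r = 40.225°.
D_min = 2·59.410° − 4·40.225° + 180° = 137.922°.
Rainbow angle = 180° − D_min = 42.078°.

42.1°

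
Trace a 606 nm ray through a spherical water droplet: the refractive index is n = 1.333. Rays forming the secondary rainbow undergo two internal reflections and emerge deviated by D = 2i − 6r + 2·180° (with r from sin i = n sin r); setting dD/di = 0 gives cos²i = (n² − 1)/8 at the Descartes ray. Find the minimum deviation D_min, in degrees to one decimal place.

cos²i = (1.77689 − 1)/8 = 0.09711; i = arccos(0.31163) = 71.843°.
sin r = sin 71.843°/1.333 = 0.71283; r = 45.466°.
D_min = 2·71.843° − 6·45.466° + 360° = 230.891°.

230.9°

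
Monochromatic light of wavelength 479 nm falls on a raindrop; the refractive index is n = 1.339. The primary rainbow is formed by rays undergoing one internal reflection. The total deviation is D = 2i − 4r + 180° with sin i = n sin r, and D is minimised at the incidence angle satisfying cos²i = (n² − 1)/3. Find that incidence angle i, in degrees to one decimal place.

cos²i = (1.339² − 1)/3 = (1.79292 − 1)/3 = 0.26431.
cos i = 0.51411, so i = 59.062°.

59.1°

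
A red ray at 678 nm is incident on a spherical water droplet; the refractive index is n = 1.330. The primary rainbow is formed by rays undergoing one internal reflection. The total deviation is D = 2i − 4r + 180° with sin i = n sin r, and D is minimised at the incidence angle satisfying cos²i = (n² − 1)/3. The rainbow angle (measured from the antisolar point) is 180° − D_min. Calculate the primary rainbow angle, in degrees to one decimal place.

cos²i = (1.76890 − 1)/3 = 0.25630; i = arccos(0.50626) = 59.585°.
sin r = sin 59.585°/1.330 = 0.64841; r = 40.422°.
D_min = 2·59.585° − 4·40.422° + 180° = 137.484°.
Rainbow angle = 180° − D_min = 42.516°.

42.5°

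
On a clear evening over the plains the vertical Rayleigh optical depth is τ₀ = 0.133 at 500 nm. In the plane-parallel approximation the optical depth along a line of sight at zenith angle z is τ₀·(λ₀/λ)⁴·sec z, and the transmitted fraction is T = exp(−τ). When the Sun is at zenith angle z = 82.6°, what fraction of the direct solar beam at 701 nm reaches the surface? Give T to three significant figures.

sec 82.6° = 7.7642.
τ = 0.133 × (500/701)⁴ × 7.7642 = 0.133 × 0.2588 × 7.7642 = 0.2673.
T = exp(−0.2673) = 0.7655.

0.765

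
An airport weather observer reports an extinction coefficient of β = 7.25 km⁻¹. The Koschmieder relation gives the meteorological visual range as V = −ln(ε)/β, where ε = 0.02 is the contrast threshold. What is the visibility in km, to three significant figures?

V = −ln(0.02) / 7.25 = 3.912 / 7.25 = 0.5396 km.

0.540 km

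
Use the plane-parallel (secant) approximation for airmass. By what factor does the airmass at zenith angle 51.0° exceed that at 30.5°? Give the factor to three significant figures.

X(51.0°)/X(30.5°) = sec 51.0° / sec 30.5° = cos 30.5° / cos 51.0° = 0.8616/0.6293 = 1.3691.

1.37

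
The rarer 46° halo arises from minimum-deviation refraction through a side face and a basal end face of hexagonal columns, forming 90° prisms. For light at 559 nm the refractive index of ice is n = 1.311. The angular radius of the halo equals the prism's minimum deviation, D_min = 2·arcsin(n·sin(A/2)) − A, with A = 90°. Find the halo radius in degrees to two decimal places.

n·sin(A/2) = 1.311 × sin 45° = 1.311 × 0.7071 = 0.9270.
D_min = 2·arcsin(0.9270) − 90° = 2 × 67.974° − 90° = 45.949°.

45.95°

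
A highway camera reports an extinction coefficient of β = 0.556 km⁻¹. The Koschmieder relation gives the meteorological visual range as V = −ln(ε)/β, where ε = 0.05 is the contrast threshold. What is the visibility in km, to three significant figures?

5.39 km

V = −ln(0.05) / 0.556 = 2.996 / 0.556 = 5.3880 km.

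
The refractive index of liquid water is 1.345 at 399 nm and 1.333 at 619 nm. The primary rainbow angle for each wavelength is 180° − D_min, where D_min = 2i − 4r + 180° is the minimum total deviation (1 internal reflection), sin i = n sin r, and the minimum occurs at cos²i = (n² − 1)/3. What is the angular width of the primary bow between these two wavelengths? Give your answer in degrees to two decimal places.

1.71°

At 399 nm (n = 1.345): cos²i = 0.26967 → i = 58.715°, r = 39.448°, D_min = 139.635°, rainbow angle = 40.365°.
At 619 nm (n = 1.333): cos²i = 0.25896 → i = 59.410°, r = 40.225°, D_min = 137.922°, rainbow angle = 42.078°.
Angular width = |40.365° − 42.078°| = 1.713°.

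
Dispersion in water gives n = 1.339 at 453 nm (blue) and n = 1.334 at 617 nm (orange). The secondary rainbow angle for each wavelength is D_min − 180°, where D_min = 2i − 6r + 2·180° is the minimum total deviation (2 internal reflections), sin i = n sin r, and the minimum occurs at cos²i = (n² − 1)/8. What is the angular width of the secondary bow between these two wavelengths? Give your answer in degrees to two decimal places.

1.30°

At 453 nm (n = 1.339): cos²i = 0.09912 → i = 71.650°, r = 45.141°, D_min = 232.451°, rainbow angle = 52.451°.
At 617 nm (n = 1.334): cos²i = 0.09744 → i = 71.810°, r = 45.411°, D_min = 231.153°, rainbow angle = 51.153°.
Angular width = |52.451° − 51.153°| = 1.299°.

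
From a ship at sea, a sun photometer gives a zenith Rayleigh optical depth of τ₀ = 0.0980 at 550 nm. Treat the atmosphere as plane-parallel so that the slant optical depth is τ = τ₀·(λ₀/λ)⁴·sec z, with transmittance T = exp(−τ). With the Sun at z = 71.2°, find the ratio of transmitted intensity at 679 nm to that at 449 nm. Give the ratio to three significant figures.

1.74

Airmass: sec 71.2° = 3.1030.
τ(679 nm) = 0.0980 × (550/679)⁴ × 3.1030 = 0.0980 × 0.4305 × 3.1030 = 0.1309.
τ(449 nm) = 0.0980 × (550/449)⁴ × 3.1030 = 0.0980 × 2.2515 × 3.1030 = 0.6847.
T(679)/T(449) = exp(τ_B − τ_A) = exp(0.5538) = 1.7398.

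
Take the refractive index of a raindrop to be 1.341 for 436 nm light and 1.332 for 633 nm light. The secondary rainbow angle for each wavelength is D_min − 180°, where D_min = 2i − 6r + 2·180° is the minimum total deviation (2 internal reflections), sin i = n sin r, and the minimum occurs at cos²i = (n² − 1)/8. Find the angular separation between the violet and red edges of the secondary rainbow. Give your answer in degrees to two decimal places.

2.34°

At 436 nm (n = 1.341): cos²i = 0.09979 → i = 71.586°, r = 45.034°, D_min = 232.966°, rainbow angle = 52.966°.
At 633 nm (n = 1.332): cos²i = 0.09678 → i = 71.875°, r = 45.520°, D_min = 230.628°, rainbow angle = 50.628°.
Angular width = |52.966° − 50.628°| = 2.337°.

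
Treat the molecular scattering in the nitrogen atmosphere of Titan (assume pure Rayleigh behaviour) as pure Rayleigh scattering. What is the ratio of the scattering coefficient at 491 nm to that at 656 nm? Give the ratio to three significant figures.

3.19

Rayleigh scattering ∝ λ⁻⁴, so the ratio of coefficients is the inverse fourth power of the wavelength ratio.
σ(491)/σ(656) = (656/491)⁴ = (1.3360)⁴ = 3.186.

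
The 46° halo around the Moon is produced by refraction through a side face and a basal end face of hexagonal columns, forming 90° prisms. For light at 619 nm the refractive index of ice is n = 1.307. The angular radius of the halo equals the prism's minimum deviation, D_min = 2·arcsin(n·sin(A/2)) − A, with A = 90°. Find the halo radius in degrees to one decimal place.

45.1°

n·sin(A/2) = 1.307 × sin 45° = 1.307 × 0.7071 = 0.9242.
D_min = 2·arcsin(0.9242) − 90° = 2 × 67.546° − 90° = 45.093°.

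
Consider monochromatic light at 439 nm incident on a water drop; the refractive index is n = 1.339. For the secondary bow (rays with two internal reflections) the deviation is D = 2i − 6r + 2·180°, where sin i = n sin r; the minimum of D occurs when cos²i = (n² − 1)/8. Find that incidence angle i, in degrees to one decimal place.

cos²i = (1.339² − 1)/8 = (1.79292 − 1)/8 = 0.09912.
cos i = 0.31483, so i = 71.650°.

71.6°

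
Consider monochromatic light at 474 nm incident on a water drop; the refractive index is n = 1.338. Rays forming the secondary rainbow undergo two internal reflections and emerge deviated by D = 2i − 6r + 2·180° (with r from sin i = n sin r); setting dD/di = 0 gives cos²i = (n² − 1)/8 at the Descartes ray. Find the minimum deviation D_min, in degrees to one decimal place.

232.2°

cos²i = (1.79024 − 1)/8 = 0.09878; i = arccos(0.31429) = 71.682°.
sin r = sin 71.682°/1.338 = 0.70951; r = 45.195°.
D_min = 2·71.682° − 6·45.195° + 360° = 232.193°.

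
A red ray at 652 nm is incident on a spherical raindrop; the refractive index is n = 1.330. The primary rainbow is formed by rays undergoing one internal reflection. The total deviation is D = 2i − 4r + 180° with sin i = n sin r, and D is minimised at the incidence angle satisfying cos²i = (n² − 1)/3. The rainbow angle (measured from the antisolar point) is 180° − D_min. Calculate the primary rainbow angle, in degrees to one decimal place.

cos²i = (1.76890 − 1)/3 = 0.25630; i = arccos(0.50626) = 59.585°.
sin r = sin 59.585°/1.330 = 0.64841; r = 40.422°.
D_min = 2·59.585° − 4·40.422° + 180° = 137.484°.
Rainbow angle = 180° − D_min = 42.516°.

42.5°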